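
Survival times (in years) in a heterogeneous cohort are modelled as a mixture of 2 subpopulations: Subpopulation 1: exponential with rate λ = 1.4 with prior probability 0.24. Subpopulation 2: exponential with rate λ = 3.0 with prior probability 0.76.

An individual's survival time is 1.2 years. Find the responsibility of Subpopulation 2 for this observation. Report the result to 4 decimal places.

0.4987

By Bayes' theorem, P(k | x) = P(Z=k) f_k(x) / Σ_j P(Z=j) f_j(x).
Exponential densities:
  f_1 = 0.260924
  f_2 = 0.0819712
Prior × likelihood for each component:
  P(Z=1)·f_1 = 0.24 × 0.260924 = 0.0626217
  P(Z=2)·f_2 = 0.76 × 0.0819712 = 0.0622981
Evidence: 0.0626217 + 0.0622981 = 0.12492
P(Subpopulation 2 | data) ≈ 0.4987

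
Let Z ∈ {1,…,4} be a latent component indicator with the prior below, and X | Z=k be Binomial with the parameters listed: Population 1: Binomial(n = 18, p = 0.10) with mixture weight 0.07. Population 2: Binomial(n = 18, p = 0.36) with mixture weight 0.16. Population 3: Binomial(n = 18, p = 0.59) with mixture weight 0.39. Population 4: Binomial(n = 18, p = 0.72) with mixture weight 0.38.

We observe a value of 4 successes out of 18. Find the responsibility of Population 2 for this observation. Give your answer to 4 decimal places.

By Bayes' theorem, P(k | x) = π_k f_k(x) / Σ_j π_j f_j(x).
Evaluate each component's likelihood at the observed value:
  L_1 = C(18,4)·0.10^4·0.90^14 = 3060·0.0001·0.228768 = 0.070003
  L_2 = C(18,4)·0.36^4·0.64^14 = 3060·0.0167962·0.00193428 = 0.0994148
  L_3 = C(18,4)·0.59^4·0.41^14 = 3060·0.121174·3.79292e-06 = 0.00140638
  L_4 = C(18,4)·0.72^4·0.28^14 = 3060·0.268739·1.82059e-08 = 1.49714e-05
Unnormalised posteriors:
  π_1·L_1 = 0.07 × 0.070003 = 0.00490021
  π_2·L_2 = 0.16 × 0.0994148 = 0.0159064
  π_3·L_3 = 0.39 × 0.00140638 = 0.000548489
  π_4·L_4 = 0.38 × 1.49714e-05 = 5.68915e-06
Denominator: 0.00490021 + 0.0159064 + 0.000548489 + 5.68915e-06 = 0.0213608
P(Population 2 | 4 successes out of 18) = 0.0159064 / 0.0213608 ≈ 0.7447

0.7447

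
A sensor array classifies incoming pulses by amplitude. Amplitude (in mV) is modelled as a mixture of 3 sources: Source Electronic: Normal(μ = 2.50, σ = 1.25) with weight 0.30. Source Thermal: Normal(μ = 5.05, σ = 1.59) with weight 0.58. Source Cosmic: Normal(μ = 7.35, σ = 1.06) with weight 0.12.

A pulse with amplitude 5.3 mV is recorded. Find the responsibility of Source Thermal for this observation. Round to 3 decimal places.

0.907

By Bayes' theorem, P(k | x) = π_k f_k(x) / Σ_j π_j f_j(x).
Component likelihoods at x = 5.3 mV:
  p_Electronic = 0.0259682
  p_Thermal = 0.247825
  p_Cosmic = 0.058
Prior × likelihood for each component:
  π_Electronic·p_Electronic = 0.30 × 0.0259682 = 0.00779046
  π_Thermal·p_Thermal = 0.58 × 0.247825 = 0.143738
  π_Cosmic·p_Cosmic = 0.12 × 0.058 = 0.00696
Marginal: 0.00779046 + 0.143738 + 0.00696 = 0.158489
So the posterior for Source Thermal is 0.143738 / 0.158489 ≈ 0.907.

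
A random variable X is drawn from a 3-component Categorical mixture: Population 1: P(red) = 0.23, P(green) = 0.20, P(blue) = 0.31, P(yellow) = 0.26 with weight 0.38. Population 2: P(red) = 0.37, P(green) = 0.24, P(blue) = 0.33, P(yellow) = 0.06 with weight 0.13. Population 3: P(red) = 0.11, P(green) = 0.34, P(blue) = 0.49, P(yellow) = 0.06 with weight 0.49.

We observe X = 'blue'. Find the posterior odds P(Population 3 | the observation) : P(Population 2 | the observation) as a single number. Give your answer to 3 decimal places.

5.597

Only the two components matter; the odds are (w_i f_i(x)) / (w_j f_j(x)).
Evaluate each component's likelihood at the observed value:
  L_1 = 0.31
  L_2 = 0.33
  L_3 = 0.49
Odds = (0.49/0.13) × (0.49/0.33) = 3.76923 × 1.48485 ≈ 5.597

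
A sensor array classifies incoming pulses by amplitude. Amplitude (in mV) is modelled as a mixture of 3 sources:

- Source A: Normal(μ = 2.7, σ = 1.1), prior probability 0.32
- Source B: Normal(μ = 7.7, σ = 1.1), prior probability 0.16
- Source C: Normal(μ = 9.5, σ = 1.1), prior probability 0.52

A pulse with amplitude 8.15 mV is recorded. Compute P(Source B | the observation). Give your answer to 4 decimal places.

P(component k | x) = w_k·f_k(x) / marginal(x), where marginal(x) = Σ_j w_j·f_j(x).
Normal densities:
  L_A = (1/(1.1·√(2π)))·exp(−(8.15−2.7)²/(2·1.1²)) = 0.362675·exp(-12.27376) = 1.69469e-06
  L_B = (1/(1.1·√(2π)))·exp(−(8.15−7.7)²/(2·1.1²)) = 0.362675·exp(-0.08368) = 0.333562
  L_C = (1/(1.1·√(2π)))·exp(−(8.15−9.5)²/(2·1.1²)) = 0.362675·exp(-0.75310) = 0.170785
Weight by the priors:
  w_A·L_A = 0.32 × 1.69469e-06 = 5.42302e-07
  w_B·L_B = 0.16 × 0.333562 = 0.0533699
  w_C·L_C = 0.52 × 0.170785 = 0.0888084
Normaliser: 5.42302e-07 + 0.0533699 + 0.0888084 = 0.142179
Responsibility of Source B: 0.0533699 / 0.142179 ≈ 0.3754

0.3754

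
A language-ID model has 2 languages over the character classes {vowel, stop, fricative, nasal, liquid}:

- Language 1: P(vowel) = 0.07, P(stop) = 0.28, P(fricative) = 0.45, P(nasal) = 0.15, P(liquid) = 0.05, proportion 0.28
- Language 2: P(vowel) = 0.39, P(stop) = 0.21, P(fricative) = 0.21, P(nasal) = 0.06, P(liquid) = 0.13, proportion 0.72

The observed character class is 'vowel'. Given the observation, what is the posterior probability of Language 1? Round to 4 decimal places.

0.0652

Posterior ∝ prior × likelihood, so P(k | x) ∝ π_k f_k(x); normalise over all components.
Categorical probabilities:
  f_1 = P(vowel | comp) = 0.07
  f_2 = P(vowel | comp) = 0.39
Weight by the priors:
  π_1·f_1 = 0.28 × 0.07 = 0.0196
  π_2·f_2 = 0.72 × 0.39 = 0.2808
Evidence: 0.0196 + 0.2808 = 0.3004
P(Language 1 | the observation) ≈ 0.0652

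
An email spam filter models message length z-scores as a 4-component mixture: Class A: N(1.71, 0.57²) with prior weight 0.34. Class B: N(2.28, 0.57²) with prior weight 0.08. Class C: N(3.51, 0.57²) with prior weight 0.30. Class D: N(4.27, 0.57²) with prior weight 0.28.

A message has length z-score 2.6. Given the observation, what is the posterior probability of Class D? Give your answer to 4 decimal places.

0.0149

Posterior ∝ prior × likelihood, so P(k | x) ∝ π_k f_k(x); normalise over all components.
Normal densities:
  p_A = (1/(0.57·√(2π)))·exp(−(2.6−1.71)²/(2·0.57²)) = 0.699899·exp(-1.21899) = 0.20684
  p_B = (1/(0.57·√(2π)))·exp(−(2.6−2.28)²/(2·0.57²)) = 0.699899·exp(-0.15759) = 0.597855
  p_C = (1/(0.57·√(2π)))·exp(−(2.6−3.51)²/(2·0.57²)) = 0.699899·exp(-1.27439) = 0.195692
  p_D = (1/(0.57·√(2π)))·exp(−(2.6−4.27)²/(2·0.57²)) = 0.699899·exp(-4.29194) = 0.00957351
Weight by the priors:
  π_A·p_A = 0.34 × 0.20684 = 0.0703256
  π_B·p_B = 0.08 × 0.597855 = 0.0478284
  π_C·p_C = 0.30 × 0.195692 = 0.0587077
  π_D·p_D = 0.28 × 0.00957351 = 0.00268058
Sum: 0.0703256 + 0.0478284 + 0.0587077 + 0.00268058 = 0.179542
So the posterior for Class D is 0.00268058 / 0.179542 ≈ 0.0149.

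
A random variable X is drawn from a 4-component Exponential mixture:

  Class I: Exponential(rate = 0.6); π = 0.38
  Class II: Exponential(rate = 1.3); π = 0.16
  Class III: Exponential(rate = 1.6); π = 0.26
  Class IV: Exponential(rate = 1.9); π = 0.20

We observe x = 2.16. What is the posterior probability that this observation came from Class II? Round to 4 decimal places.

P(component k | x) = π_k·f_k(x) / marginal(x), where marginal(x) = Σ_j π_j·f_j(x).
Component likelihoods at x = 2.16:
  p_I = 0.6·e^(−0.6·2.16) = 0.6·e^(−1.2960) = 0.164174
  p_II = 1.3·e^(−1.3·2.16) = 1.3·e^(−2.8080) = 0.0784232
  p_III = 1.6·e^(−1.6·2.16) = 1.6·e^(−3.4560) = 0.0504892
  p_IV = 1.9·e^(−1.9·2.16) = 1.9·e^(−4.1040) = 0.0313624
Prior × likelihood for each component:
  π_I·p_I = 0.38 × 0.164174 = 0.0623863
  π_II·p_II = 0.16 × 0.0784232 = 0.0125477
  π_III·p_III = 0.26 × 0.0504892 = 0.0131272
  π_IV·p_IV = 0.20 × 0.0313624 = 0.00627248
Denominator: 0.0623863 + 0.0125477 + 0.0131272 + 0.00627248 = 0.0943337
P(Class II | the observation) = 0.0125477 / 0.0943337 ≈ 0.1330

0.1330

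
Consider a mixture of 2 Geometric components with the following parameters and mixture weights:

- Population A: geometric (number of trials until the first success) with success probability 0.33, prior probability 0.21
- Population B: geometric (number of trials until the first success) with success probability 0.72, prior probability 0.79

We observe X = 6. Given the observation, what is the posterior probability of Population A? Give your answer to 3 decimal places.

The responsibility of component k is π_k f_k(x) divided by Σ_j π_j f_j(x).
Geometric probabilities:
  L_A = 0.0445541
  L_B = 0.00123915
Prior × likelihood for each component:
  π_A·L_A = 0.21 × 0.0445541 = 0.00935637
  π_B·L_B = 0.79 × 0.00123915 = 0.000978926
Normaliser: 0.00935637 + 0.000978926 = 0.0103353
Responsibility of Population A: 0.00935637 / 0.0103353 ≈ 0.905

0.905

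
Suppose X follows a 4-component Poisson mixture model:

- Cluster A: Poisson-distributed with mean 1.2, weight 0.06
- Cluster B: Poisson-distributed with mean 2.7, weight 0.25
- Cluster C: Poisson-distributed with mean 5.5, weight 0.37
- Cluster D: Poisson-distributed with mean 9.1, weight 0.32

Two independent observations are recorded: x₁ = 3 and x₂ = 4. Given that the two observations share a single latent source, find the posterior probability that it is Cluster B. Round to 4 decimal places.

0.5463

Posterior ∝ prior × likelihood, so P(k | x) ∝ π_k f_k(x); normalise over all components.
Since both observations come from the same component, the likelihood for component k is f_k(x₁)·f_k(x₂).
  f_A = [e^(−1.2)·1.2^3/3! = 0.0867439] × [0.0260232] = 0.00225735
  f_B = [e^(−2.7)·2.7^3/3! = 0.220468] × [0.148816] = 0.032809
  f_C = [e^(−5.5)·5.5^3/3! = 0.113323] × [0.155819] = 0.0176578
  f_D = [e^(−9.1)·9.1^3/3! = 0.0140247] × [0.0319062] = 0.000447474
Unnormalised posteriors:
  π_A·f_A = 0.06 × 0.00225735 = 0.000135441
  π_B·f_B = 0.25 × 0.032809 = 0.00820226
  π_C·f_C = 0.37 × 0.0176578 = 0.00653339
  π_D·f_D = 0.32 × 0.000447474 = 0.000143192
Marginal: 0.000135441 + 0.00820226 + 0.00653339 + 0.000143192 = 0.0150143
So the posterior for Cluster B is 0.00820226 / 0.0150143 ≈ 0.5463.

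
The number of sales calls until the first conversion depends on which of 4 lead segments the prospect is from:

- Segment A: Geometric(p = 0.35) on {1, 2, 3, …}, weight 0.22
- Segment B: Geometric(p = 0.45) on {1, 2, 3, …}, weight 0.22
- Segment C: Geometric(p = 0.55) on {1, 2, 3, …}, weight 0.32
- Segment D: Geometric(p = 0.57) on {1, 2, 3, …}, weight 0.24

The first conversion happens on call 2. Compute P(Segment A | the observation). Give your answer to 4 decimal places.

P(component k | x) = π_k·f_k(x) / marginal(x), where marginal(x) = Σ_j π_j·f_j(x).
Geometric probabilities:
  f_A = 0.35·(1−0.35)^1 = 0.35·0.65 = 0.2275
  f_B = 0.45·(1−0.45)^1 = 0.45·0.55 = 0.2475
  f_C = 0.55·(1−0.55)^1 = 0.55·0.45 = 0.2475
  f_D = 0.57·(1−0.57)^1 = 0.57·0.43 = 0.2451
Prior × likelihood for each component:
  π_A·f_A = 0.22 × 0.2275 = 0.05005
  π_B·f_B = 0.22 × 0.2475 = 0.05445
  π_C·f_C = 0.32 × 0.2475 = 0.0792
  π_D·f_D = 0.24 × 0.2451 = 0.058824
Sum: 0.05005 + 0.05445 + 0.0792 + 0.058824 = 0.242524
P(Segment A | 2) = 0.05005 / 0.242524 ≈ 0.2064

0.2064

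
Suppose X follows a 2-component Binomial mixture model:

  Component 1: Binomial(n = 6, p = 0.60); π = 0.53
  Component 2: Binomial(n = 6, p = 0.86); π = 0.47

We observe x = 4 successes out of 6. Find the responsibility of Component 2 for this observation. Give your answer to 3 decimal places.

The responsibility of component k is π_k f_k(x) divided by Σ_j π_j f_j(x).
Binomial probabilities:
  p_1 = C(6,4)·0.60^4·0.40^2 = 15·0.1296·0.16 = 0.31104
  p_2 = C(6,4)·0.86^4·0.14^2 = 15·0.547008·0.0196 = 0.16082
Prior × likelihood for each component:
  π_1·p_1 = 0.53 × 0.31104 = 0.164851
  π_2·p_2 = 0.47 × 0.16082 = 0.0755856
Marginal: 0.164851 + 0.0755856 = 0.240437
So the posterior for Component 2 is 0.0755856 / 0.240437 ≈ 0.314.

0.314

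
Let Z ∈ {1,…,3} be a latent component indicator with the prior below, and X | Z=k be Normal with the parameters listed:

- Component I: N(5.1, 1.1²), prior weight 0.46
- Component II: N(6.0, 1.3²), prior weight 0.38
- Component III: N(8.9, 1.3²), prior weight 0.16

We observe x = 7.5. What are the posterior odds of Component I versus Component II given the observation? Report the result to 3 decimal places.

0.258

Posterior odds = (w_i f_i(x)) / (w_j f_j(x)); the normalising sum cancels.
Evaluate each component's likelihood at the observed value:
  p_I = 0.0335602
  p_II = 0.157712
  p_III = 0.171841
Posterior odds = (w_I·p_I) / (w_II·p_II) = (0.46·0.0335602) / (0.38·0.157712) = 0.0154377 / 0.0599306 ≈ 0.258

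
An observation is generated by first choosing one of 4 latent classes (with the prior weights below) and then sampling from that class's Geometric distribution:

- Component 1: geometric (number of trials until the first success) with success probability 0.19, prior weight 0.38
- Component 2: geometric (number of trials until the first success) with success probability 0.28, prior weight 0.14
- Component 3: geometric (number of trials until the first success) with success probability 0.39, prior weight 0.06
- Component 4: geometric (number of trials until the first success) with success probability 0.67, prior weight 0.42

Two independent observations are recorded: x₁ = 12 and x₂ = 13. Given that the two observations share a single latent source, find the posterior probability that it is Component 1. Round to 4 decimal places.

0.9485

P(component k | x) = P(Z=k)·f_k(x) / marginal(x), where marginal(x) = Σ_j P(Z=j)·f_j(x).
Since both observations come from the same component, the likelihood for component k is f_k(x₁)·f_k(x₂).
  f_1 = [0.19·(1−0.19)^11 = 0.19·0.0984771 = 0.0187106] × [0.0151556] = 0.000283572
  f_2 = [0.28·(1−0.28)^11 = 0.28·0.0269561 = 0.00754771] × [0.00543435] = 4.1017e-05
  f_3 = [0.39·(1−0.39)^11 = 0.39·0.00435139 = 0.00169704] × [0.0010352] = 1.75677e-06
  f_4 = [0.67·(1−0.67)^11 = 0.67·5.05421e-06 = 3.38632e-06] × [1.11749e-06] = 3.78417e-12
Unnormalised posteriors:
  P(Z=1)·f_1 = 0.38 × 0.000283572 = 0.000107757
  P(Z=2)·f_2 = 0.14 × 4.1017e-05 = 5.74237e-06
  P(Z=3)·f_3 = 0.06 × 1.75677e-06 = 1.05406e-07
  P(Z=4)·f_4 = 0.42 × 3.78417e-12 = 1.58935e-12
Normaliser: 0.000107757 + 5.74237e-06 + 1.05406e-07 + 1.58935e-12 = 0.000113605
So the posterior for Component 1 is 0.000107757 / 0.000113605 ≈ 0.9485.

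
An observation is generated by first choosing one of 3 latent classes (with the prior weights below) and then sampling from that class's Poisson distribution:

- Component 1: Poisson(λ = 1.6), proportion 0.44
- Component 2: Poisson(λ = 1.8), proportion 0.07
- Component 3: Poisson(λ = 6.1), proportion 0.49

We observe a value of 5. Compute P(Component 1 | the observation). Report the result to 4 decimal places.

Apply Bayes' rule: the posterior for each component is proportional to its prior times its likelihood at x.
Poisson probabilities:
  f_1 = 0.017642
  f_2 = 0.0260286
  f_3 = 0.15786
Unnormalised posteriors:
  π_1·f_1 = 0.44 × 0.017642 = 0.00776247
  π_2·f_2 = 0.07 × 0.0260286 = 0.001822
  π_3·f_3 = 0.49 × 0.15786 = 0.0773513
Normaliser: 0.00776247 + 0.001822 + 0.0773513 = 0.0869358
So the posterior for Component 1 is 0.00776247 / 0.0869358 ≈ 0.0893.

0.0893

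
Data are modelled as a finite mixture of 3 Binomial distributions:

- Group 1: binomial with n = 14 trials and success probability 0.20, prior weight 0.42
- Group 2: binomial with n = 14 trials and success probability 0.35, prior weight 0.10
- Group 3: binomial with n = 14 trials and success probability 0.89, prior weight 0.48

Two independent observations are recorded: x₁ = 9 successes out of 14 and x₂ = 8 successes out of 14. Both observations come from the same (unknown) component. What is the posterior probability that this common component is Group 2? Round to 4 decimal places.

The responsibility of component k is w_k f_k(x) divided by Σ_j w_j f_j(x).
Since both observations come from the same component, the likelihood for component k is f_k(x₁)·f_k(x₂).
  f_1 = [C(14,9)·0.20^9·0.80^5 = 2002·5.12e-07·0.32768 = 0.00033588] × [0.00201528] = 6.76892e-07
  f_2 = [C(14,9)·0.35^9·0.65^5 = 2002·7.88156e-05·0.116029 = 0.0183081] × [0.0510011] = 0.000933734
  f_3 = [C(14,9)·0.89^9·0.11^5 = 2002·0.350356·1.61051e-05 = 0.0112963] × [0.00209426] = 2.36575e-05
Weight by the priors:
  w_1·f_1 = 0.42 × 6.76892e-07 = 2.84295e-07
  w_2·f_2 = 0.10 × 0.000933734 = 9.33734e-05
  w_3·f_3 = 0.48 × 2.36575e-05 = 1.13556e-05
Marginal: 2.84295e-07 + 9.33734e-05 + 1.13556e-05 = 0.000105013
P(Group 2 | x) = 9.33734e-05 / 0.000105013 ≈ 0.8892

0.8892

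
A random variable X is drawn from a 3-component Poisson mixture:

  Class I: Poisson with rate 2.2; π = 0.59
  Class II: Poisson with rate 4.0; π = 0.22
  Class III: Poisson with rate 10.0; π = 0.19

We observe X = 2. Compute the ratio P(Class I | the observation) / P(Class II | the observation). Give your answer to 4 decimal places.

4.9078

Since P(k|x) ∝ w_k f_k(x), the posterior odds are w_i f_i(x) / (w_j f_j(x)).
Poisson probabilities:
  f_I = e^(−2.2)·2.2^2/2! = 0.268144
  f_II = e^(−4.0)·4.0^2/2! = 0.146525
  f_III = e^(−10.0)·10.0^2/2! = 0.00227
Odds = (0.59/0.22) × (0.268144/0.146525) = 2.68182 × 1.83002 ≈ 4.9078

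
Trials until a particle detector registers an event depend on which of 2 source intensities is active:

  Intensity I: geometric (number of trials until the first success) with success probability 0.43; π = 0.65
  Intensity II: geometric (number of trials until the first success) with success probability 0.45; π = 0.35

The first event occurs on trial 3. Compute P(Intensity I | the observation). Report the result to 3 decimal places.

0.656

The responsibility of component k is π_k f_k(x) divided by Σ_j π_j f_j(x).
Component likelihoods at x = 3:
  f_I = 0.139707
  f_II = 0.136125
Unnormalised posteriors:
  π_I·f_I = 0.65 × 0.139707 = 0.0908096
  π_II·f_II = 0.35 × 0.136125 = 0.0476438
Normaliser: 0.0908096 + 0.0476438 = 0.138453
So the posterior for Intensity I is 0.0908096 / 0.138453 ≈ 0.656.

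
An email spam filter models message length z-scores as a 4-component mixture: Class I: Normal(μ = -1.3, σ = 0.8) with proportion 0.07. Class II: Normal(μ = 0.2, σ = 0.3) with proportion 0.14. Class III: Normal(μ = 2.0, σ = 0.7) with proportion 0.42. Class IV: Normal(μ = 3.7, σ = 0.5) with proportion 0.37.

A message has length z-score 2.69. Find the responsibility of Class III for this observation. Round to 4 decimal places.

Apply Bayes' rule: the posterior for each component is proportional to its prior times its likelihood at x.
Evaluate each component's likelihood at the observed value:
  p_I = (1/(0.8·√(2π)))·exp(−(2.69−-1.3)²/(2·0.8²)) = 0.498678·exp(-12.43758) = 1.9781e-06
  p_II = (1/(0.3·√(2π)))·exp(−(2.69−0.2)²/(2·0.3²)) = 1.329808·exp(-34.44500) = 1.46055e-15
  p_III = (1/(0.7·√(2π)))·exp(−(2.69−2.0)²/(2·0.7²)) = 0.569918·exp(-0.48582) = 0.35061
  p_IV = (1/(0.5·√(2π)))·exp(−(2.69−3.7)²/(2·0.5²)) = 0.797885·exp(-2.04020) = 0.103727
Prior × likelihood for each component:
  π_I·p_I = 0.07 × 1.9781e-06 = 1.38467e-07
  π_II·p_II = 0.14 × 1.46055e-15 = 2.04477e-16
  π_III·p_III = 0.42 × 0.35061 = 0.147256
  π_IV·p_IV = 0.37 × 0.103727 = 0.038379
Marginal: 1.38467e-07 + 2.04477e-16 + 0.147256 + 0.038379 = 0.185636
So the posterior for Class III is 0.147256 / 0.185636 ≈ 0.7933.

0.7933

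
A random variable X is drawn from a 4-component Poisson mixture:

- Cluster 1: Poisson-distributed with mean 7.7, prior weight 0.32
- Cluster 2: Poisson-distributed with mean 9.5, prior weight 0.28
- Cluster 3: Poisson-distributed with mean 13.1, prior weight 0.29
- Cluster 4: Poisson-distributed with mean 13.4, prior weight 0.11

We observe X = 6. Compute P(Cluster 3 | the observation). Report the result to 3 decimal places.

The responsibility of component k is w_k f_k(x) divided by Σ_j w_j f_j(x).
Component likelihoods at x = 6:
  p_1 = e^(−7.7)·7.7^6/6! = 0.131082
  p_2 = e^(−9.5)·9.5^6/6! = 0.0764208
  p_3 = e^(−13.1)·13.1^6/6! = 0.0143561
  p_4 = e^(−13.4)·13.4^6/6! = 0.0121829
Unnormalised posteriors:
  w_1·p_1 = 0.32 × 0.131082 = 0.0419464
  w_2·p_2 = 0.28 × 0.0764208 = 0.0213978
  w_3·p_3 = 0.29 × 0.0143561 = 0.00416328
  w_4·p_4 = 0.11 × 0.0121829 = 0.00134012
Sum: 0.0419464 + 0.0213978 + 0.00416328 + 0.00134012 = 0.0688476
So the posterior for Cluster 3 is 0.00416328 / 0.0688476 ≈ 0.060.

0.060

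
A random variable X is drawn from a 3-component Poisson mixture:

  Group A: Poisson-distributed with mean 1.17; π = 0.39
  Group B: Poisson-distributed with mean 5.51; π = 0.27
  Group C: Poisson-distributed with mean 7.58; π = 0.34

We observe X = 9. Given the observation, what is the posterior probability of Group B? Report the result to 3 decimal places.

The responsibility of component k is w_k f_k(x) divided by Σ_j w_j f_j(x).
Component likelihoods at x = 9:
  f_A = 3.51387e-06
  f_B = 0.0521962
  f_C = 0.116227
Multiply by the mixture weights:
  w_A·f_A = 0.39 × 3.51387e-06 = 1.37041e-06
  w_B·f_B = 0.27 × 0.0521962 = 0.014093
  w_C·f_C = 0.34 × 0.116227 = 0.0395172
Normaliser: 1.37041e-06 + 0.014093 + 0.0395172 = 0.0536116
So the posterior for Group B is 0.014093 / 0.0536116 ≈ 0.263.

0.263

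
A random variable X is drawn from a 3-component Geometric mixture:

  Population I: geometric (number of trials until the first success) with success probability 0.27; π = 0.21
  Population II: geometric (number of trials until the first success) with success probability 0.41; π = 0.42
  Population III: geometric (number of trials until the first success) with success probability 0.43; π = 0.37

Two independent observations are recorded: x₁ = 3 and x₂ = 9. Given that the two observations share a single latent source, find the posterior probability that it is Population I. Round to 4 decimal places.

By Bayes' theorem, P(k | x) = P(Z=k) f_k(x) / Σ_j P(Z=j) f_j(x).
Since both observations come from the same component, the likelihood for component k is f_k(x₁)·f_k(x₂).
  p_I = [0.143883] × [0.0217744] = 0.00313297
  p_II = [0.142721] × [0.00602005] = 0.000859187
  p_III = [0.139707] × [0.00479145] = 0.0006694
Multiply by the mixture weights:
  P(Z=I)·p_I = 0.21 × 0.00313297 = 0.000657924
  P(Z=II)·p_II = 0.42 × 0.000859187 = 0.000360859
  P(Z=III)·p_III = 0.37 × 0.0006694 = 0.000247678
Marginal: 0.000657924 + 0.000360859 + 0.000247678 = 0.00126646
P(Population I | data) = 0.000657924 / 0.00126646 ≈ 0.5195

0.5195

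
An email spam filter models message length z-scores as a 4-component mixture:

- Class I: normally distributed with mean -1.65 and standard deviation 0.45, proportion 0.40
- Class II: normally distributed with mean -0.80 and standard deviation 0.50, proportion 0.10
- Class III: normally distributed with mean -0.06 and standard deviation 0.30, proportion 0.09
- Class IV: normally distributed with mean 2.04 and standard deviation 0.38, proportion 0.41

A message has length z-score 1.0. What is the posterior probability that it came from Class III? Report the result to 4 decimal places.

P(component k | x) = w_k·f_k(x) / marginal(x), where marginal(x) = Σ_j w_j·f_j(x).
Evaluate each component's likelihood at the observed value:
  p_I = 2.61364e-08
  p_II = 0.0012238
  p_III = 0.00258718
  p_IV = 0.02481
Unnormalised posteriors:
  w_I·p_I = 0.40 × 2.61364e-08 = 1.04546e-08
  w_II·p_II = 0.10 × 0.0012238 = 0.00012238
  w_III·p_III = 0.09 × 0.00258718 = 0.000232846
  w_IV·p_IV = 0.41 × 0.02481 = 0.0101721
Normaliser: 1.04546e-08 + 0.00012238 + 0.000232846 + 0.0101721 = 0.0105274
P(Class III | 1.0) = 0.000232846 / 0.0105274 ≈ 0.0221

0.0221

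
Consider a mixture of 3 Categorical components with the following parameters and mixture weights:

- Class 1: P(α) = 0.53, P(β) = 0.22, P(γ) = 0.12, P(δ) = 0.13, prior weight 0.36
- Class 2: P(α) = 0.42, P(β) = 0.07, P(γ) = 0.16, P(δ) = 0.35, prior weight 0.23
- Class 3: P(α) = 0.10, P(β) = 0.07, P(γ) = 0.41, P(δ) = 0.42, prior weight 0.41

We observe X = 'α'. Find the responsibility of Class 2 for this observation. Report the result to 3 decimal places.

0.294

By Bayes' theorem, P(k | x) = π_k f_k(x) / Σ_j π_j f_j(x).
Evaluate each component's likelihood at the observed value:
  p_1 = P(α | comp) = 0.53
  p_2 = P(α | comp) = 0.42
  p_3 = P(α | comp) = 0.10
Multiply by the mixture weights:
  π_1·p_1 = 0.36 × 0.53 = 0.1908
  π_2·p_2 = 0.23 × 0.42 = 0.0966
  π_3·p_3 = 0.41 × 0.1 = 0.041
Sum: 0.1908 + 0.0966 + 0.041 = 0.3284
P(Class 2 | x) ≈ 0.294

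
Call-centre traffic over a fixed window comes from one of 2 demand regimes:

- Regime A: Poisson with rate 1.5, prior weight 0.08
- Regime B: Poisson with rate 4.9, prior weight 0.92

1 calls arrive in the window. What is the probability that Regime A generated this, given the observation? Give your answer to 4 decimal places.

0.4437

Apply Bayes' rule: the posterior for each component is proportional to its prior times its likelihood at x.
Poisson probabilities:
  f_A = e^(−1.5)·1.5^1/1! = 0.334695
  f_B = e^(−4.9)·4.9^1/1! = 0.0364883
Multiply by the mixture weights:
  P(Z=A)·f_A = 0.08 × 0.334695 = 0.0267756
  P(Z=B)·f_B = 0.92 × 0.0364883 = 0.0335692
Marginal: 0.0267756 + 0.0335692 = 0.0603448
So the posterior for Regime A is 0.0267756 / 0.0603448 ≈ 0.4437.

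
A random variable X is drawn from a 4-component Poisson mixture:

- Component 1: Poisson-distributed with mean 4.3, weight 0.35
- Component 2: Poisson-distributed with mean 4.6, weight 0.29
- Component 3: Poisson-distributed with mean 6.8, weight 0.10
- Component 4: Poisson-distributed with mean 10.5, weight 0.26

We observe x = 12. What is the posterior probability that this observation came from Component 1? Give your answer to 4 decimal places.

Apply Bayes' rule: the posterior for each component is proportional to its prior times its likelihood at x.
Poisson probabilities:
  f_1 = e^(−4.3)·4.3^12/12! = 0.00113193
  f_2 = e^(−4.6)·4.6^12/12! = 0.00188366
  f_3 = e^(−6.8)·6.8^12/12! = 0.0227283
  f_4 = e^(−10.5)·10.5^12/12! = 0.103239
Unnormalised posteriors:
  w_1·f_1 = 0.35 × 0.00113193 = 0.000396174
  w_2·f_2 = 0.29 × 0.00188366 = 0.000546261
  w_3·f_3 = 0.10 × 0.0227283 = 0.00227283
  w_4·f_4 = 0.26 × 0.103239 = 0.0268421
Evidence: 0.000396174 + 0.000546261 + 0.00227283 + 0.0268421 = 0.0300573
So the posterior for Component 1 is 0.000396174 / 0.0300573 ≈ 0.0132.

0.0132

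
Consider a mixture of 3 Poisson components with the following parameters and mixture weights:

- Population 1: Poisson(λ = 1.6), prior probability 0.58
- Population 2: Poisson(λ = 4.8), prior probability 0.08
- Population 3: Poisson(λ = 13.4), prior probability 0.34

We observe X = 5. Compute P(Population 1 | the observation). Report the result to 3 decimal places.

0.393

Apply Bayes' rule: the posterior for each component is proportional to its prior times its likelihood at x.
Evaluate each component's likelihood at the observed value:
  L_1 = 0.017642
  L_2 = 0.174748
  L_3 = 0.00545502
Prior × likelihood for each component:
  π_1·L_1 = 0.58 × 0.017642 = 0.0102324
  π_2·L_2 = 0.08 × 0.174748 = 0.0139798
  π_3·L_3 = 0.34 × 0.00545502 = 0.00185471
Normaliser: 0.0102324 + 0.0139798 + 0.00185471 = 0.0260669
P(Population 1 | x) = 0.0102324 / 0.0260669 ≈ 0.393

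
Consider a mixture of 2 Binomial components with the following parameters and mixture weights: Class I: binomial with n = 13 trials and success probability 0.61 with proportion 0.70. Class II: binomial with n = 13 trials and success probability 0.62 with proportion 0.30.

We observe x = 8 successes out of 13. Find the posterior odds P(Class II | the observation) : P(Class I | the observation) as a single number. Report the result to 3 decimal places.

0.429

Only the two components matter; the odds are (P(Z=i) f_i(x)) / (P(Z=j) f_j(x)).
Evaluate each component's likelihood at the observed value:
  L_I = 0.222608
  L_II = 0.222654
Odds = (0.30/0.70) × (0.222654/0.222608) = 0.428571 × 1.00021 ≈ 0.429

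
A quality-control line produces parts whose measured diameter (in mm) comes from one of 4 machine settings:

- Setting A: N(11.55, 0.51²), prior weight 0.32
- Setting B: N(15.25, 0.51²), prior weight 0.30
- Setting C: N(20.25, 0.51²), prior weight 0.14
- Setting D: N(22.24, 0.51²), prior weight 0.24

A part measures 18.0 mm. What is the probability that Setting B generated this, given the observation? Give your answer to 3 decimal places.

By Bayes' theorem, P(k | x) = w_k f_k(x) / Σ_j w_j f_j(x).
Evaluate each component's likelihood at the observed value:
  p_A = 1.44895e-35
  p_B = 3.79933e-07
  p_C = 4.64364e-05
  p_D = 7.66567e-16
Multiply by the mixture weights:
  w_A·p_A = 0.32 × 1.44895e-35 = 4.63662e-36
  w_B·p_B = 0.30 × 3.79933e-07 = 1.1398e-07
  w_C·p_C = 0.14 × 4.64364e-05 = 6.50109e-06
  w_D·p_D = 0.24 × 7.66567e-16 = 1.83976e-16
Denominator: 4.63662e-36 + 1.1398e-07 + 6.50109e-06 + 1.83976e-16 = 6.61507e-06
So the posterior for Setting B is 1.1398e-07 / 6.61507e-06 ≈ 0.017.

0.017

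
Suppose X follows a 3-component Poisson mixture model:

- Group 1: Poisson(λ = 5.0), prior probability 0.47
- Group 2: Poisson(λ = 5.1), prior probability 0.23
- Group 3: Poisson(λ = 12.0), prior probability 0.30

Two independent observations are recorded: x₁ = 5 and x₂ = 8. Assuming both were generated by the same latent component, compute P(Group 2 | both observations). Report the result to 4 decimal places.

0.3312

By Bayes' theorem, P(k | x) = P(Z=k) f_k(x) / Σ_j P(Z=j) f_j(x).
Since both observations come from the same component, the likelihood for component k is f_k(x₁)·f_k(x₂).
  L_1 = [0.175467] × [0.065278] = 0.0114542
  L_2 = [0.175294] × [0.0692052] = 0.0121313
  L_3 = [0.0127406] × [0.0655233] = 0.000834809
Prior × likelihood for each component:
  P(Z=1)·L_1 = 0.47 × 0.0114542 = 0.00538346
  P(Z=2)·L_2 = 0.23 × 0.0121313 = 0.0027902
  P(Z=3)·L_3 = 0.30 × 0.000834809 = 0.000250443
Marginal: 0.00538346 + 0.0027902 + 0.000250443 = 0.0084241
Responsibility of Group 2: 0.0027902 / 0.0084241 ≈ 0.3312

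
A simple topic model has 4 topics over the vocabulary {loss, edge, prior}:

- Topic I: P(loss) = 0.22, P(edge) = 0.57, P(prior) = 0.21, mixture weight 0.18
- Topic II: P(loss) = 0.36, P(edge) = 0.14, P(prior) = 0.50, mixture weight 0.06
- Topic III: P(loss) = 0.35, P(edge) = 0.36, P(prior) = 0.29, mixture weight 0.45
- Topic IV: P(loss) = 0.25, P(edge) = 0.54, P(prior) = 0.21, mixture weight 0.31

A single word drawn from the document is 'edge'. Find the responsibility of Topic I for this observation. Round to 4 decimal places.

Posterior ∝ prior × likelihood, so P(k | x) ∝ P(Z=k) f_k(x); normalise over all components.
Evaluate each component's likelihood at the observed value:
  p_I = 0.57
  p_II = 0.14
  p_III = 0.36
  p_IV = 0.54
Multiply by the mixture weights:
  P(Z=I)·p_I = 0.18 × 0.57 = 0.1026
  P(Z=II)·p_II = 0.06 × 0.14 = 0.0084
  P(Z=III)·p_III = 0.45 × 0.36 = 0.162
  P(Z=IV)·p_IV = 0.31 × 0.54 = 0.1674
Normaliser: 0.1026 + 0.0084 + 0.162 + 0.1674 = 0.4404
So the posterior for Topic I is 0.1026 / 0.4404 ≈ 0.2330.

0.2330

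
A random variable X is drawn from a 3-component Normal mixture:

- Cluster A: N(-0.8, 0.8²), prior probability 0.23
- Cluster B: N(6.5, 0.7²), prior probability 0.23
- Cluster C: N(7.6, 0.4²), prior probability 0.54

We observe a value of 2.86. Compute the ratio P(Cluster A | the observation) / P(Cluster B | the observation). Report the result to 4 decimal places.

Only the two components matter; the odds are (w_i f_i(x)) / (w_j f_j(x)).
Component likelihoods at x = 2.86:
  p_A = 1.42165e-05
  p_B = 7.65862e-07
  p_C = 3.2099e-31
Odds = (0.23/0.23) × (1.42165e-05/7.65862e-07) = 1 × 18.5627 ≈ 18.5627

18.5627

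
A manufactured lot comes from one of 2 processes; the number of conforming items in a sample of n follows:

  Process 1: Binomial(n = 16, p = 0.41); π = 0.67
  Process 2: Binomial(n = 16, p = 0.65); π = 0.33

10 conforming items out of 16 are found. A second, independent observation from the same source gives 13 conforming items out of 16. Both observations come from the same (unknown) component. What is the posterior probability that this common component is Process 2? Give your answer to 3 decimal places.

0.994

Apply Bayes' rule: the posterior for each component is proportional to its prior times its likelihood at x.
Since both observations come from the same component, the likelihood for component k is f_k(x₁)·f_k(x₂).
  L_1 = [0.0453393] × [0.00106398] = 4.82402e-05
  L_2 = [0.198183] × [0.0887699] = 0.0175927
Unnormalised posteriors:
  π_1·L_1 = 0.67 × 4.82402e-05 = 3.23209e-05
  π_2·L_2 = 0.33 × 0.0175927 = 0.00580558
Sum: 3.23209e-05 + 0.00580558 = 0.0058379
So the posterior for Process 2 is 0.00580558 / 0.0058379 ≈ 0.994.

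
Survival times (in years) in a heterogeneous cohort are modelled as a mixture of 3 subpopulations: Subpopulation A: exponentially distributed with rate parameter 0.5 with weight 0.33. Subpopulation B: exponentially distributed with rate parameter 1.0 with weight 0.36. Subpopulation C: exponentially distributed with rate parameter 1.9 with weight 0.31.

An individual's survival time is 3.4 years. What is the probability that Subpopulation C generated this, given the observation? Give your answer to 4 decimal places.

Posterior ∝ prior × likelihood, so P(k | x) ∝ w_k f_k(x); normalise over all components.
Exponential densities:
  p_A = 0.0913418
  p_B = 0.0333733
  p_C = 0.00297311
Weight by the priors:
  w_A·p_A = 0.33 × 0.0913418 = 0.0301428
  w_B·p_B = 0.36 × 0.0333733 = 0.0120144
  w_C·p_C = 0.31 × 0.00297311 = 0.000921665
Marginal: 0.0301428 + 0.0120144 + 0.000921665 = 0.0430788
So the posterior for Subpopulation C is 0.000921665 / 0.0430788 ≈ 0.0214.

0.0214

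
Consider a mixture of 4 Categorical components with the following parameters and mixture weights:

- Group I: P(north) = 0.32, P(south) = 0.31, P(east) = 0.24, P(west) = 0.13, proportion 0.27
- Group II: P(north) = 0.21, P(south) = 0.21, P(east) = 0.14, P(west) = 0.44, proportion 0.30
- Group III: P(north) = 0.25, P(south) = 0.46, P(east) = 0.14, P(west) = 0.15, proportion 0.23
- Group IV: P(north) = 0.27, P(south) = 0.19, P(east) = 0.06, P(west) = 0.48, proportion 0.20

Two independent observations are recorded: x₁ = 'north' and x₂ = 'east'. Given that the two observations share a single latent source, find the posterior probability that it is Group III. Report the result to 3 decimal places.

0.197

Posterior ∝ prior × likelihood, so P(k | x) ∝ w_k f_k(x); normalise over all components.
Since both observations come from the same component, the likelihood for component k is f_k(x₁)·f_k(x₂).
  L_I = [0.32] × [0.24] = 0.0768
  L_II = [0.21] × [0.14] = 0.0294
  L_III = [0.25] × [0.14] = 0.035
  L_IV = [0.27] × [0.06] = 0.0162
Weight by the priors:
  w_I·L_I = 0.27 × 0.0768 = 0.020736
  w_II·L_II = 0.30 × 0.0294 = 0.00882
  w_III·L_III = 0.23 × 0.035 = 0.00805
  w_IV·L_IV = 0.20 × 0.0162 = 0.00324
Denominator: 0.020736 + 0.00882 + 0.00805 + 0.00324 = 0.040846
P(Group III | data) ≈ 0.197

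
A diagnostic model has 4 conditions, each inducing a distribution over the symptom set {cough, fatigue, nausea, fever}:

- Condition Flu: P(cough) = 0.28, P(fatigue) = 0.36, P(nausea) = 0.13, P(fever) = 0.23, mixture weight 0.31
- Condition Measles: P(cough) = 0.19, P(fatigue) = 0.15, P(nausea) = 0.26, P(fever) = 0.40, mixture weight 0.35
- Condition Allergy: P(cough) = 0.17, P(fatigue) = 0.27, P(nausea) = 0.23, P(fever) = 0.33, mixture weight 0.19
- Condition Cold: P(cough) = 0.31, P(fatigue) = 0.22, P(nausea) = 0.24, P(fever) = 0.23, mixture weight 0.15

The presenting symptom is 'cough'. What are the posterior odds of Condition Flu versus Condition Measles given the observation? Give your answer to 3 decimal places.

1.305

Posterior odds = (P(Z=i) f_i(x)) / (P(Z=j) f_j(x)); the normalising sum cancels.
Categorical probabilities:
  f_Flu = P(cough | comp) = 0.28
  f_Measles = P(cough | comp) = 0.19
  f_Allergy = P(cough | comp) = 0.17
  f_Cold = P(cough | comp) = 0.31
Posterior odds = (P(Z=Flu)·f_Flu) / (P(Z=Measles)·f_Measles) = (0.31·0.28) / (0.35·0.19) = 0.0868 / 0.0665 ≈ 1.305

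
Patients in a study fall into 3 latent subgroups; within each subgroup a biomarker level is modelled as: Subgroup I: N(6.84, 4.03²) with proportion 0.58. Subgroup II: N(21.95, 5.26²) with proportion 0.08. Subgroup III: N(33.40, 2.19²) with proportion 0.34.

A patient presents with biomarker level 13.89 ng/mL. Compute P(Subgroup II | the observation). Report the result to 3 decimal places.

By Bayes' theorem, P(k | x) = w_k f_k(x) / Σ_j w_j f_j(x).
Evaluate each component's likelihood at the observed value:
  f_I = (1/(4.03·√(2π)))·exp(−(13.89−6.84)²/(2·4.03²)) = 0.098993·exp(-1.53016) = 0.021432
  f_II = (1/(5.26·√(2π)))·exp(−(13.89−21.95)²/(2·5.26²)) = 0.075845·exp(-1.17400) = 0.0234456
  f_III = (1/(2.19·√(2π)))·exp(−(13.89−33.40)²/(2·2.19²)) = 0.182165·exp(-39.68225) = 1.06337e-18
Multiply by the mixture weights:
  w_I·f_I = 0.58 × 0.021432 = 0.0124306
  w_II·f_II = 0.08 × 0.0234456 = 0.00187565
  w_III·f_III = 0.34 × 1.06337e-18 = 3.61544e-19
Marginal: 0.0124306 + 0.00187565 + 3.61544e-19 = 0.0143062
So the posterior for Subgroup II is 0.00187565 / 0.0143062 ≈ 0.131.

0.131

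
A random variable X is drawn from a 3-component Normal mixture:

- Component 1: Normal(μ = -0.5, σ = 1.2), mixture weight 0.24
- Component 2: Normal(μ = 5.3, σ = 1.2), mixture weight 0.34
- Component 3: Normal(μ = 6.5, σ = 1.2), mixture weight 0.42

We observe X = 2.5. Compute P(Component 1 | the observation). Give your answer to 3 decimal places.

0.306

By Bayes' theorem, P(k | x) = π_k f_k(x) / Σ_j π_j f_j(x).
Evaluate each component's likelihood at the observed value:
  L_1 = (1/(1.2·√(2π)))·exp(−(2.5−-0.5)²/(2·1.2²)) = 0.332452·exp(-3.12500) = 0.0146069
  L_2 = (1/(1.2·√(2π)))·exp(−(2.5−5.3)²/(2·1.2²)) = 0.332452·exp(-2.72222) = 0.0218516
  L_3 = (1/(1.2·√(2π)))·exp(−(2.5−6.5)²/(2·1.2²)) = 0.332452·exp(-5.55556) = 0.00128523
Multiply by the mixture weights:
  π_1·L_1 = 0.24 × 0.0146069 = 0.00350566
  π_2·L_2 = 0.34 × 0.0218516 = 0.00742954
  π_3·L_3 = 0.42 × 0.00128523 = 0.000539798
Denominator: 0.00350566 + 0.00742954 + 0.000539798 = 0.011475
So the posterior for Component 1 is 0.00350566 / 0.011475 ≈ 0.306.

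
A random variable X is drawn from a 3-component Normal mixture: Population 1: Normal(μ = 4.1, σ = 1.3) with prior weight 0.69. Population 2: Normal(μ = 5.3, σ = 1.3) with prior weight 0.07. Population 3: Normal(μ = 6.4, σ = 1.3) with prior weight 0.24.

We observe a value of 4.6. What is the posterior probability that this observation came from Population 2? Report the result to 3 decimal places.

0.076

P(component k | x) = P(Z=k)·f_k(x) / marginal(x), where marginal(x) = Σ_j P(Z=j)·f_j(x).
Normal densities:
  L_1 = (1/(1.3·√(2π)))·exp(−(4.6−4.1)²/(2·1.3²)) = 0.306879·exp(-0.07396) = 0.285
  L_2 = (1/(1.3·√(2π)))·exp(−(4.6−5.3)²/(2·1.3²)) = 0.306879·exp(-0.14497) = 0.265465
  L_3 = (1/(1.3·√(2π)))·exp(−(4.6−6.4)²/(2·1.3²)) = 0.306879·exp(-0.95858) = 0.117669
Unnormalised posteriors:
  P(Z=1)·L_1 = 0.69 × 0.285 = 0.19665
  P(Z=2)·L_2 = 0.07 × 0.265465 = 0.0185825
  P(Z=3)·L_3 = 0.24 × 0.117669 = 0.0282405
Denominator: 0.19665 + 0.0185825 + 0.0282405 = 0.243473
So the posterior for Population 2 is 0.0185825 / 0.243473 ≈ 0.076.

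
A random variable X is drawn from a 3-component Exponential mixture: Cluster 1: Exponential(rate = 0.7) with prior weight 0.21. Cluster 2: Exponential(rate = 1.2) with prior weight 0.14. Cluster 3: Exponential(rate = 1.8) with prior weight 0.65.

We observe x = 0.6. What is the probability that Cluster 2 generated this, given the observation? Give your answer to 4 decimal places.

Apply Bayes' rule: the posterior for each component is proportional to its prior times its likelihood at x.
Evaluate each component's likelihood at the observed value:
  p_1 = 0.7·e^(−0.7·0.6) = 0.7·e^(−0.4200) = 0.459933
  p_2 = 1.2·e^(−1.2·0.6) = 1.2·e^(−0.7200) = 0.584103
  p_3 = 1.8·e^(−1.8·0.6) = 1.8·e^(−1.0800) = 0.611272
Unnormalised posteriors:
  P(Z=1)·p_1 = 0.21 × 0.459933 = 0.0965859
  P(Z=2)·p_2 = 0.14 × 0.584103 = 0.0817744
  P(Z=3)·p_3 = 0.65 × 0.611272 = 0.397327
Marginal: 0.0965859 + 0.0817744 + 0.397327 = 0.575687
P(Cluster 2 | 0.6) = 0.0817744 / 0.575687 ≈ 0.1420

0.1420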